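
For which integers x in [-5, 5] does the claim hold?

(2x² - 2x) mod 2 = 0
For a polynomial with integer coefficients, its value mod 2 depends only on x mod 2, so it suffices to check one representative of each residue class, x = 0, 1:
x = 0: LHS = (2·0² - 2·0) mod 2 = 0 mod 2 = 0; 0 = 0 — holds
x = 1: LHS = (2·1² - 2·1) mod 2 = 0 mod 2 = 0; 0 = 0 — holds
The relation holds in every residue class, so the relation holds for every integer in [-5, 5].

Answer: All integers in [-5, 5]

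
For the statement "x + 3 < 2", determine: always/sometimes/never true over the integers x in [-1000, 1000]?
Holds at x = -2: LHS = (-2) + 3 = 1; 1 < 2 — holds
Fails at x = 0: LHS = 0 + 3 = 3; 3 < 2 — FAILS
It is satisfied by some integers in the range but not all.

Answer: Sometimes true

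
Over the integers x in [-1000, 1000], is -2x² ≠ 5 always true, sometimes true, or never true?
Over all integers in [-1000, 1000], LHS − RHS is always negative; it is closest to 0 at x = 0, where it equals -5:
x = 0: LHS = -2·0² = 0; 0 ≠ 5 — holds
At the ends of the range:
x = -1000: LHS = -2·(-1000)² = -2000000; -2000000 ≠ 5 — holds
x = 1000: LHS = -2·1000² = -2000000; -2000000 ≠ 5 — holds
Hence LHS − RHS is never 0, i.e. the two sides are never equal, so the relation holds for every integer in [-1000, 1000].

No counterexample exists.

Answer: Always true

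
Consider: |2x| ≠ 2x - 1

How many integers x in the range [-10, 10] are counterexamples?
Over all integers in [-10, 10], LHS − RHS is always positive; it is smallest at x = 0, where it equals 1:
x = 0: LHS = |2·0| = |0| = 0, RHS = 2·0 - 1 = -1; 0 ≠ -1 — holds
At the ends of the range:
x = -10: LHS = |2·(-10)| = |-20| = 20, RHS = 2·(-10) - 1 = -21; 20 ≠ -21 — holds
x = 10: LHS = |2·10| = |20| = 20, RHS = 2·10 - 1 = 19; 20 ≠ 19 — holds
Hence LHS − RHS is never 0, i.e. the two sides are never equal, so the relation holds for every integer in [-10, 10].

No counterexample appears in that range.

Answer: 0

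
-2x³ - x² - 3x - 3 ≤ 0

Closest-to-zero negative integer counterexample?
Testing negative integers from -1 downward:
x = -1: LHS = -2·(-1)³ - (-1)² - 3·(-1) - 3 = 1; 1 ≤ 0 — FAILS  ← closest negative counterexample to 0

Answer: x = -1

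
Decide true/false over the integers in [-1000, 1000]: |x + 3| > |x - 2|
The claim fails at x = -1:
x = -1: LHS = |(-1) + 3| = |2| = 2, RHS = |(-1) - 2| = |-3| = 3; 2 > 3 — FAILS

Because a single integer refutes it, the statement is false.

Answer: False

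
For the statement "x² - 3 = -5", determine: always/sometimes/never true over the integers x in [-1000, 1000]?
Over all integers in [-1000, 1000], LHS − RHS is always positive; it is smallest at x = 0, where it equals 2:
x = 0: LHS = 0² - 3 = -3; -3 = -5 — FAILS
At the ends of the range:
x = -1000: LHS = (-1000)² - 3 = 999997; 999997 = -5 — FAILS
x = 1000: LHS = 1000² - 3 = 999997; 999997 = -5 — FAILS
Hence LHS − RHS is never 0, i.e. the two sides are never equal, so the claimed relation (=) fails for every integer in [-1000, 1000].

No integer in the range satisfies it.

Answer: Never true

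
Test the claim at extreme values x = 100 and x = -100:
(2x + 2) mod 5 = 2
x = 100: LHS = (2·100 + 2) mod 5 = 202 mod 5 = 2; 2 = 2 — holds
x = -100: LHS = (2·(-100) + 2) mod 5 = (-198) mod 5 = 2; 2 = 2 — holds

Answer: Yes, holds for both x = 100 and x = -100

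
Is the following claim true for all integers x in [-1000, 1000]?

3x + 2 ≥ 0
The claim fails at x = -1:
x = -1: LHS = 3·(-1) + 2 = -1; -1 ≥ 0 — FAILS

Because a single integer refutes it, the statement is false.

Answer: False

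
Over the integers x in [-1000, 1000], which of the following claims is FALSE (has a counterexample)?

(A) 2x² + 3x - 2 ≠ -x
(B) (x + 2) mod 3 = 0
(A) Track d = LHS − RHS over the integers in [-1000, 1000]. Equality would need d = 0, but d changes sign only between consecutive integers, jumping over 0:
x = -3: LHS = 2·(-3)² + 3·(-3) - 2 = 7, RHS = -(-3) = 3; 7 ≠ 3 — holds  (d = 4)
x = -2: LHS = 2·(-2)² + 3·(-2) - 2 = 0, RHS = -(-2) = 2; 0 ≠ 2 — holds  (d = -2)
x = 0: LHS = 2·0² + 3·0 - 2 = -2, RHS = -0 = 0; -2 ≠ 0 — holds  (d = -2)
x = 1: LHS = 2·1² + 3·1 - 2 = 3; 3 ≠ -1 — holds  (d = 4)
Away from these crossings d keeps a constant sign, and checking every integer in [-1000, 1000] confirms d ≠ 0 throughout. Hence the two sides are never equal, so the relation holds for every integer in [-1000, 1000].

(B) x = 0: LHS = (0 + 2) mod 3 = 2 mod 3 = 2; 2 = 0 — FAILS

Only (B) has a counterexample.

Answer: B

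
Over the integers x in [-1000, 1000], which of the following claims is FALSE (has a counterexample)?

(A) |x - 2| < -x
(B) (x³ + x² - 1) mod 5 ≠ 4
(A) x = 0: LHS = |0 - 2| = |-2| = 2, RHS = -0 = 0; 2 < 0 — FAILS
(B) x = 0: LHS = (0³ + 0² - 1) mod 5 = (-1) mod 5 = 4; 4 ≠ 4 — FAILS

Answer: Both A and B are false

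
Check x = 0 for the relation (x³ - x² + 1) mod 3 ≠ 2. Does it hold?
x = 0: LHS = (0³ - 0² + 1) mod 3 = 1 mod 3 = 1; 1 ≠ 2 — holds

The relation is satisfied at x = 0.

Answer: Yes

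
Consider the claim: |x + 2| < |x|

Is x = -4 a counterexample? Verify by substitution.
Substitute x = -4 into the relation:
x = -4: LHS = |(-4) + 2| = |-2| = 2, RHS = |-4| = 4; 2 < 4 — holds

The claim holds here, so x = -4 is not a counterexample. (A counterexample exists elsewhere, e.g. x = 0.)

Answer: No, x = -4 is not a counterexample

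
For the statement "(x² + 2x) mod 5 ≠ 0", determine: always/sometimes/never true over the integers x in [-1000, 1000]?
Holds at x = 1: LHS = (1² + 2·1) mod 5 = 3 mod 5 = 3; 3 ≠ 0 — holds
Fails at x = 0: LHS = (0² + 2·0) mod 5 = 0 mod 5 = 0; 0 ≠ 0 — FAILS
It is satisfied by some integers in the range but not all.

Answer: Sometimes true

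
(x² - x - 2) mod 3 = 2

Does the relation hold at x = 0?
x = 0: LHS = (0² - 0 - 2) mod 3 = (-2) mod 3 = 1; 1 = 2 — FAILS

The relation fails at x = 0, so x = 0 is a counterexample.

Answer: No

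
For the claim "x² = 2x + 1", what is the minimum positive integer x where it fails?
Testing positive integers:
x = 1: LHS = 1² = 1, RHS = 2·1 + 1 = 3; 1 = 3 — FAILS  ← smallest positive counterexample

Answer: x = 1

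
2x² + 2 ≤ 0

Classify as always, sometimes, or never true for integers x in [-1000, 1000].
Over all integers in [-1000, 1000], LHS − RHS is smallest at x = 0, where it equals 2:
x = 0: LHS = 2·0² + 2 = 2; 2 ≤ 0 — FAILS
At the ends of the range:
x = -1000: LHS = 2·(-1000)² + 2 = 2000002; 2000002 ≤ 0 — FAILS
x = 1000: LHS = 2·1000² + 2 = 2000002; 2000002 ≤ 0 — FAILS
Hence LHS − RHS is never zero or negative, i.e. LHS > RHS throughout, so the claimed relation (≤) fails for every integer in [-1000, 1000].

No integer in the range satisfies it.

Answer: Never true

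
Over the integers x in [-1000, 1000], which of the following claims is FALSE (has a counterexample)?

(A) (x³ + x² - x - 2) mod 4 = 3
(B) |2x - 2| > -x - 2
(A) x = 0: LHS = (0³ + 0² - 0 - 2) mod 4 = (-2) mod 4 = 2; 2 = 3 — FAILS

(B) Over all integers in [-1000, 1000], LHS − RHS is smallest at x = 1, where it equals 3:
x = 1: LHS = |2·1 - 2| = |0| = 0, RHS = -1 - 2 = -3; 0 > -3 — holds
At the ends of the range:
x = -1000: LHS = |2·(-1000) - 2| = |-2002| = 2002, RHS = -(-1000) - 2 = 998; 2002 > 998 — holds
x = 1000: LHS = |2·1000 - 2| = |1998| = 1998, RHS = -1000 - 2 = -1002; 1998 > -1002 — holds
Hence LHS − RHS is never zero or negative, i.e. LHS > RHS throughout, so the relation holds for every integer in [-1000, 1000].

Only (A) has a counterexample.

Answer: A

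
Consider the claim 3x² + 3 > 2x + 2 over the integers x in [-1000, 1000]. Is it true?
Over all integers in [-1000, 1000], LHS − RHS is smallest at x = 0, where it equals 1:
x = 0: LHS = 3·0² + 3 = 3, RHS = 2·0 + 2 = 2; 3 > 2 — holds
At the ends of the range:
x = -1000: LHS = 3·(-1000)² + 3 = 3000003, RHS = 2·(-1000) + 2 = -1998; 3000003 > -1998 — holds
x = 1000: LHS = 3·1000² + 3 = 3000003, RHS = 2·1000 + 2 = 2002; 3000003 > 2002 — holds
Hence LHS − RHS is never zero or negative, i.e. LHS > RHS throughout, so the relation holds for every integer in [-1000, 1000].

No counterexample exists.

Answer: True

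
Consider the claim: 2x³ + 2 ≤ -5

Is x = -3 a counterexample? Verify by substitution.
Substitute x = -3 into the relation:
x = -3: LHS = 2·(-3)³ + 2 = -52; -52 ≤ -5 — holds

The claim holds here, so x = -3 is not a counterexample. (A counterexample exists elsewhere, e.g. x = 0.)

Answer: No, x = -3 is not a counterexample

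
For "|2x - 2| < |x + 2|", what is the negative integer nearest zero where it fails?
Testing negative integers from -1 downward:
x = -1: LHS = |2·(-1) - 2| = |-4| = 4, RHS = |(-1) + 2| = |1| = 1; 4 < 1 — FAILS  ← closest negative counterexample to 0

Answer: x = -1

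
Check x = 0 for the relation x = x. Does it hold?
x = 0: 0 = 0 — holds

The relation is satisfied at x = 0.

Answer: Yes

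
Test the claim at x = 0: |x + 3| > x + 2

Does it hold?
x = 0: LHS = |0 + 3| = |3| = 3, RHS = 0 + 2 = 2; 3 > 2 — holds

The relation is satisfied at x = 0.

Answer: Yes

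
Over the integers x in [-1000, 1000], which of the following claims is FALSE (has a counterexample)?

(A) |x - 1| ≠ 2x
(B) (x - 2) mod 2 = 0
(A) Track d = LHS − RHS over the integers in [-1000, 1000]. Equality would need d = 0, but d changes sign only between consecutive integers, jumping over 0:
x = 0: LHS = |0 - 1| = |-1| = 1, RHS = 2·0 = 0; 1 ≠ 0 — holds  (d = 1)
x = 1: LHS = |1 - 1| = |0| = 0, RHS = 2·1 = 2; 0 ≠ 2 — holds  (d = -2)
Away from these crossings d keeps a constant sign, and checking every integer in [-1000, 1000] confirms d ≠ 0 throughout. Hence the two sides are never equal, so the relation holds for every integer in [-1000, 1000].

(B) x = 1: LHS = (1 - 2) mod 2 = (-1) mod 2 = 1; 1 = 0 — FAILS

Only (B) has a counterexample.

Answer: B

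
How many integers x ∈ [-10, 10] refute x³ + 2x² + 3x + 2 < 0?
Counterexamples in [-10, 10]: {-1, 0, 1, 2, 3, 4, 5, 6, 7, 8, 9, 10}.

Counting them gives 12 values.

Answer: 12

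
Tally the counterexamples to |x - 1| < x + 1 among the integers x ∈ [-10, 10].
Counterexamples in [-10, 10]: {-10, -9, -8, -7, -6, -5, -4, -3, -2, -1, 0}.

Counting them gives 11 values.

Answer: 11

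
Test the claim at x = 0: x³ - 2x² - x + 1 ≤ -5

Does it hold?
x = 0: LHS = 0³ - 2·0² - 0 + 1 = 1; 1 ≤ -5 — FAILS

The relation fails at x = 0, so x = 0 is a counterexample.

Answer: No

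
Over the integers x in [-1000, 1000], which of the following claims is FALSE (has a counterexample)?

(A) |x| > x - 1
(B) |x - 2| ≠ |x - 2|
(A) Over all integers in [-1000, 1000], LHS − RHS is smallest at x = 0, where it equals 1:
x = 0: LHS = |0| = 0, RHS = 0 - 1 = -1; 0 > -1 — holds
At the ends of the range:
x = -1000: LHS = |-1000| = 1000, RHS = (-1000) - 1 = -1001; 1000 > -1001 — holds
x = 1000: LHS = |1000| = 1000, RHS = 1000 - 1 = 999; 1000 > 999 — holds
Hence LHS − RHS is never zero or negative, i.e. LHS > RHS throughout, so the relation holds for every integer in [-1000, 1000].

(B) x = 0: LHS = |0 - 2| = |-2| = 2, RHS = |0 - 2| = |-2| = 2; 2 ≠ 2 — FAILS

Only (B) has a counterexample.

Answer: B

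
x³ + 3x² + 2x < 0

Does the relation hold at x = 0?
x = 0: LHS = 0³ + 3·0² + 2·0 = 0; 0 < 0 — FAILS

The relation fails at x = 0, so x = 0 is a counterexample.

Answer: No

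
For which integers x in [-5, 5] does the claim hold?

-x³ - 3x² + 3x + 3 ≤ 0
Holds for: {-3, -2, -1, 2, 3, 4, 5}
Fails for: {-5, -4, 0, 1}

Answer: {-3, -2, -1, 2, 3, 4, 5}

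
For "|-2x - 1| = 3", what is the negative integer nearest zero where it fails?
Testing negative integers from -1 downward:
x = -1: LHS = |-2·(-1) - 1| = |1| = 1; 1 = 3 — FAILS  ← closest negative counterexample to 0

Answer: x = -1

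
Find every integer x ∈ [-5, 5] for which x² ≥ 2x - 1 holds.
Over all integers in [-5, 5], LHS − RHS is smallest at x = 1, where it equals 0:
x = 1: LHS = 1² = 1, RHS = 2·1 - 1 = 1; 1 ≥ 1 — holds
At the ends of the range:
x = -5: LHS = (-5)² = 25, RHS = 2·(-5) - 1 = -11; 25 ≥ -11 — holds
x = 5: LHS = 5² = 25, RHS = 2·5 - 1 = 9; 25 ≥ 9 — holds
Hence LHS − RHS is never negative, i.e. LHS ≥ RHS throughout, so the relation holds for every integer in [-5, 5].

Answer: All integers in [-5, 5]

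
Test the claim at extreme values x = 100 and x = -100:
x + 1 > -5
x = 100: LHS = 100 + 1 = 101; 101 > -5 — holds
x = -100: LHS = (-100) + 1 = -99; -99 > -5 — FAILS

Answer: Partially: holds for x = 100, fails for x = -100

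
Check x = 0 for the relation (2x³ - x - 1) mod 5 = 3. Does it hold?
x = 0: LHS = (2·0³ - 0 - 1) mod 5 = (-1) mod 5 = 4; 4 = 3 — FAILS

The relation fails at x = 0, so x = 0 is a counterexample.

Answer: No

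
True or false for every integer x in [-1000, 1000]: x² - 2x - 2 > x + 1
The claim fails at x = 0:
x = 0: LHS = 0² - 2·0 - 2 = -2, RHS = 0 + 1 = 1; -2 > 1 — FAILS

Because a single integer refutes it, the statement is false.

Answer: False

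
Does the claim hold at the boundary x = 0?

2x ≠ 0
x = 0: LHS = 2·0 = 0; 0 ≠ 0 — FAILS

The relation fails at x = 0, so x = 0 is a counterexample.

Answer: No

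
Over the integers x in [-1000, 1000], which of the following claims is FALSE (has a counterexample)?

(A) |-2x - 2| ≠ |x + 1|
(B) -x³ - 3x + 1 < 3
(A) x = -1: LHS = |-2·(-1) - 2| = |0| = 0, RHS = |(-1) + 1| = |0| = 0; 0 ≠ 0 — FAILS
(B) x = -1: LHS = -(-1)³ - 3·(-1) + 1 = 5; 5 < 3 — FAILS

Answer: Both A and B are false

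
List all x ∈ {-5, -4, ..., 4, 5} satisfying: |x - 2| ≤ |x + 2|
Holds for: {0, 1, 2, 3, 4, 5}
Fails for: {-5, -4, -3, -2, -1}

Answer: {0, 1, 2, 3, 4, 5}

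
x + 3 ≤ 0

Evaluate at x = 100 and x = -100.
x = 100: LHS = 100 + 3 = 103; 103 ≤ 0 — FAILS
x = -100: LHS = (-100) + 3 = -97; -97 ≤ 0 — holds

Answer: Partially: fails for x = 100, holds for x = -100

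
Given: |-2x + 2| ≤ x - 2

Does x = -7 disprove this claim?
Substitute x = -7 into the relation:
x = -7: LHS = |-2·(-7) + 2| = |16| = 16, RHS = (-7) - 2 = -9; 16 ≤ -9 — FAILS

Since the claim fails at x = -7, this value is a counterexample.

Answer: Yes, x = -7 is a counterexample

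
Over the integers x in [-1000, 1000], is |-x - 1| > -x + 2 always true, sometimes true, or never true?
Holds at x = 1: LHS = |-1 - 1| = |-2| = 2, RHS = -1 + 2 = 1; 2 > 1 — holds
Fails at x = 0: LHS = |-0 - 1| = |-1| = 1, RHS = -0 + 2 = 2; 1 > 2 — FAILS
It is satisfied by some integers in the range but not all.

Answer: Sometimes true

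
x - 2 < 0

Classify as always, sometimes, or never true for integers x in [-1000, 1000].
Holds at x = 0: LHS = 0 - 2 = -2; -2 < 0 — holds
Fails at x = 2: LHS = 2 - 2 = 0; 0 < 0 — FAILS
It is satisfied by some integers in the range but not all.

Answer: Sometimes true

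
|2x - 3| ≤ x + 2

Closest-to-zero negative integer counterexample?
Testing negative integers from -1 downward:
x = -1: LHS = |2·(-1) - 3| = |-5| = 5, RHS = (-1) + 2 = 1; 5 ≤ 1 — FAILS  ← closest negative counterexample to 0

Answer: x = -1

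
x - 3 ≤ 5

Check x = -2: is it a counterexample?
Substitute x = -2 into the relation:
x = -2: LHS = (-2) - 3 = -5; -5 ≤ 5 — holds

The claim holds here, so x = -2 is not a counterexample. (A counterexample exists elsewhere, e.g. x = 9.)

Answer: No, x = -2 is not a counterexample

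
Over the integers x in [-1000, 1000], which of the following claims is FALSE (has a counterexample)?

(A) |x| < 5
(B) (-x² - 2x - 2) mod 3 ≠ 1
(A) x = 5: LHS = |5| = 5; 5 < 5 — FAILS
(B) x = 0: LHS = (-0² - 2·0 - 2) mod 3 = (-2) mod 3 = 1; 1 ≠ 1 — FAILS

Answer: Both A and B are false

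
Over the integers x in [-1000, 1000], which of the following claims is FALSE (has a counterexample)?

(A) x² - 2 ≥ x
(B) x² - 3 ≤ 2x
(A) x = 0: LHS = 0² - 2 = -2; -2 ≥ 0 — FAILS
(B) x = -2: LHS = (-2)² - 3 = 1, RHS = 2·(-2) = -4; 1 ≤ -4 — FAILS

Answer: Both A and B are false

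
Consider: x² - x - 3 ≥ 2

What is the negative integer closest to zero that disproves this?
Testing negative integers from -1 downward:
x = -1: LHS = (-1)² - (-1) - 3 = -1; -1 ≥ 2 — FAILS  ← closest negative counterexample to 0

Answer: x = -1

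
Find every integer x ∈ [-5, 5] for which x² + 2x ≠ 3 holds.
Holds for: {-5, -4, -2, -1, 0, 2, 3, 4, 5}
Fails for: {-3, 1}

Answer: {-5, -4, -2, -1, 0, 2, 3, 4, 5}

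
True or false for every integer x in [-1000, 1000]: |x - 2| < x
The claim fails at x = 0:
x = 0: LHS = |0 - 2| = |-2| = 2; 2 < 0 — FAILS

Because a single integer refutes it, the statement is false.

Answer: False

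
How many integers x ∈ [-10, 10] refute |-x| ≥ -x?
Over all integers in [-10, 10], LHS − RHS is smallest at x = 0, where it equals 0:
x = 0: LHS = |-0| = |0| = 0, RHS = -0 = 0; 0 ≥ 0 — holds
At the ends of the range:
x = -10: LHS = |-(-10)| = |10| = 10, RHS = -(-10) = 10; 10 ≥ 10 — holds
x = 10: LHS = |-10| = 10; 10 ≥ -10 — holds
Hence LHS − RHS is never negative, i.e. LHS ≥ RHS throughout, so the relation holds for every integer in [-10, 10].

No counterexample appears in that range.

Answer: 0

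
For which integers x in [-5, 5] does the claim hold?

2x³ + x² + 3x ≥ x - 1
Holds for: {0, 1, 2, 3, 4, 5}
Fails for: {-5, -4, -3, -2, -1}

Answer: {0, 1, 2, 3, 4, 5}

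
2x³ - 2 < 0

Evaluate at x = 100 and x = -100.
x = 100: LHS = 2·100³ - 2 = 1999998; 1999998 < 0 — FAILS
x = -100: LHS = 2·(-100)³ - 2 = -2000002; -2000002 < 0 — holds

Answer: Partially: fails for x = 100, holds for x = -100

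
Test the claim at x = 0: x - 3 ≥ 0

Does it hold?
x = 0: LHS = 0 - 3 = -3; -3 ≥ 0 — FAILS

The relation fails at x = 0, so x = 0 is a counterexample.

Answer: No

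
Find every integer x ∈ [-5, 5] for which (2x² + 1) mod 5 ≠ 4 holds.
Holds for: {-5, -4, -1, 0, 1, 4, 5}
Fails for: {-3, -2, 2, 3}

Answer: {-5, -4, -1, 0, 1, 4, 5}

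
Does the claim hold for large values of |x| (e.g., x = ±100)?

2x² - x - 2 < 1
x = 100: LHS = 2·100² - 100 - 2 = 19898; 19898 < 1 — FAILS
x = -100: LHS = 2·(-100)² - (-100) - 2 = 20098; 20098 < 1 — FAILS

Answer: No, fails for both x = 100 and x = -100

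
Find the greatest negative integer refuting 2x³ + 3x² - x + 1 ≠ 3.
Testing negative integers from -1 downward:
x = -1: LHS = 2·(-1)³ + 3·(-1)² - (-1) + 1 = 3; 3 ≠ 3 — FAILS  ← closest negative counterexample to 0

Answer: x = -1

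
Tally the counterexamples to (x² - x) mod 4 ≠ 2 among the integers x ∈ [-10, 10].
Counterexamples in [-10, 10]: {-10, -9, -6, -5, -2, -1, 2, 3, 6, 7, 10}.

Counting them gives 11 values.

Answer: 11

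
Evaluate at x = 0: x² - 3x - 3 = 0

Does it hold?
x = 0: LHS = 0² - 3·0 - 3 = -3; -3 = 0 — FAILS

The relation fails at x = 0, so x = 0 is a counterexample.

Answer: No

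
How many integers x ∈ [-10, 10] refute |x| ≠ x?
Counterexamples in [-10, 10]: {0, 1, 2, 3, 4, 5, 6, 7, 8, 9, 10}.

Counting them gives 11 values.

Answer: 11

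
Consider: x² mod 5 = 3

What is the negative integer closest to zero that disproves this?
Testing negative integers from -1 downward:
x = -1: LHS = ((-1)²) mod 5 = 1 mod 5 = 1; 1 = 3 — FAILS  ← closest negative counterexample to 0

Answer: x = -1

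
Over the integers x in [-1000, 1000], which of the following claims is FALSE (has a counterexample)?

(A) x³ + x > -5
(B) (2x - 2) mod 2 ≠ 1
(A) x = -2: LHS = (-2)³ + (-2) = -10; -10 > -5 — FAILS

(B) For a polynomial with integer coefficients, its value mod 2 depends only on x mod 2, so it suffices to check one representative of each residue class, x = 0, 1:
x = 0: LHS = (2·0 - 2) mod 2 = (-2) mod 2 = 0; 0 ≠ 1 — holds
x = 1: LHS = (2·1 - 2) mod 2 = 0 mod 2 = 0; 0 ≠ 1 — holds
The relation holds in every residue class, so the relation holds for every integer in [-1000, 1000].

Only (A) has a counterexample.

Answer: A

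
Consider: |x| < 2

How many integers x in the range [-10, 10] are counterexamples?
Counterexamples in [-10, 10]: {-10, -9, -8, -7, -6, -5, -4, -3, -2, 2, 3, 4, 5, 6, 7, 8, 9, 10}.

Counting them gives 18 values.

Answer: 18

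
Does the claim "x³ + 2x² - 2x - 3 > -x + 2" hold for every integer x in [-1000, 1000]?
The claim fails at x = 0:
x = 0: LHS = 0³ + 2·0² - 2·0 - 3 = -3, RHS = -0 + 2 = 2; -3 > 2 — FAILS

Because a single integer refutes it, the statement is false.

Answer: False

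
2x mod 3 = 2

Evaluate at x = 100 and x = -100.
x = 100: LHS = (2·100) mod 3 = 200 mod 3 = 2; 2 = 2 — holds
x = -100: LHS = (2·(-100)) mod 3 = (-200) mod 3 = 1; 1 = 2 — FAILS

Answer: Partially: holds for x = 100, fails for x = -100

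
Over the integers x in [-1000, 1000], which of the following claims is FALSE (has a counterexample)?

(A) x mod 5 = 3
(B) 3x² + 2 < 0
(A) x = 0: LHS = 0 mod 5 = 0; 0 = 3 — FAILS
(B) x = 0: LHS = 3·0² + 2 = 2; 2 < 0 — FAILS

Answer: Both A and B are false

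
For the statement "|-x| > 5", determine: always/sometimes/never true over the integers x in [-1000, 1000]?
Holds at x = 6: LHS = |-6| = 6; 6 > 5 — holds
Fails at x = 0: LHS = |-0| = |0| = 0; 0 > 5 — FAILS
It is satisfied by some integers in the range but not all.

Answer: Sometimes true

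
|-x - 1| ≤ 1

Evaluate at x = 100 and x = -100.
x = 100: LHS = |-100 - 1| = |-101| = 101; 101 ≤ 1 — FAILS
x = -100: LHS = |-(-100) - 1| = |99| = 99; 99 ≤ 1 — FAILS

Answer: No, fails for both x = 100 and x = -100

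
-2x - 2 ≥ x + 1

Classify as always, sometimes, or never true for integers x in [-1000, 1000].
Holds at x = -1: LHS = -2·(-1) - 2 = 0, RHS = (-1) + 1 = 0; 0 ≥ 0 — holds
Fails at x = 0: LHS = -2·0 - 2 = -2, RHS = 0 + 1 = 1; -2 ≥ 1 — FAILS
It is satisfied by some integers in the range but not all.

Answer: Sometimes true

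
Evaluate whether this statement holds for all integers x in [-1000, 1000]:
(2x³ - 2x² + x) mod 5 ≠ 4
The claim fails at x = -2:
x = -2: LHS = (2·(-2)³ - 2·(-2)² + (-2)) mod 5 = (-26) mod 5 = 4; 4 ≠ 4 — FAILS

Because a single integer refutes it, the statement is false.

Answer: False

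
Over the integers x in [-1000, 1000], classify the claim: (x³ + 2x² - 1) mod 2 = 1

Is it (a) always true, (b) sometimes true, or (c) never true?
Holds at x = 0: LHS = (0³ + 2·0² - 1) mod 2 = (-1) mod 2 = 1; 1 = 1 — holds
Fails at x = 1: LHS = (1³ + 2·1² - 1) mod 2 = 2 mod 2 = 0; 0 = 1 — FAILS
It is satisfied by some integers in the range but not all.

Answer: Sometimes true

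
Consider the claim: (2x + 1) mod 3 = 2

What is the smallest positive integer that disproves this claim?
Testing positive integers:
x = 1: LHS = (2·1 + 1) mod 3 = 3 mod 3 = 0; 0 = 2 — FAILS  ← smallest positive counterexample

Answer: x = 1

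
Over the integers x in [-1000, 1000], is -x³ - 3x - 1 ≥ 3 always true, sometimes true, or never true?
Holds at x = -1: LHS = -(-1)³ - 3·(-1) - 1 = 3; 3 ≥ 3 — holds
Fails at x = 0: LHS = -0³ - 3·0 - 1 = -1; -1 ≥ 3 — FAILS
It is satisfied by some integers in the range but not all.

Answer: Sometimes true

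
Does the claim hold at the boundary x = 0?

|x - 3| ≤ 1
x = 0: LHS = |0 - 3| = |-3| = 3; 3 ≤ 1 — FAILS

The relation fails at x = 0, so x = 0 is a counterexample.

Answer: No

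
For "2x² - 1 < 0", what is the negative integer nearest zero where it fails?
Testing negative integers from -1 downward:
x = -1: LHS = 2·(-1)² - 1 = 1; 1 < 0 — FAILS  ← closest negative counterexample to 0

Answer: x = -1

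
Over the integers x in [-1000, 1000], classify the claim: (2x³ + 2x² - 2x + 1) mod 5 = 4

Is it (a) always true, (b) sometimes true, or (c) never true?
For a polynomial with integer coefficients, its value mod 5 depends only on x mod 5, so it suffices to check one representative of each residue class, x = 0, 1, 2, 3, 4:
x = 0: LHS = (2·0³ + 2·0² - 2·0 + 1) mod 5 = 1 mod 5 = 1; 1 = 4 — FAILS
x = 1: LHS = (2·1³ + 2·1² - 2·1 + 1) mod 5 = 3 mod 5 = 3; 3 = 4 — FAILS
x = 2: LHS = (2·2³ + 2·2² - 2·2 + 1) mod 5 = 21 mod 5 = 1; 1 = 4 — FAILS
x = 3: LHS = (2·3³ + 2·3² - 2·3 + 1) mod 5 = 67 mod 5 = 2; 2 = 4 — FAILS
x = 4: LHS = (2·4³ + 2·4² - 2·4 + 1) mod 5 = 153 mod 5 = 3; 3 = 4 — FAILS
The relation fails in every residue class, so the claimed relation (=) fails for every integer in [-1000, 1000].

No integer in the range satisfies it.

Answer: Never true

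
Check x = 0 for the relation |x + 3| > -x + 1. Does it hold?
x = 0: LHS = |0 + 3| = |3| = 3, RHS = -0 + 1 = 1; 3 > 1 — holds

The relation is satisfied at x = 0.

Answer: Yes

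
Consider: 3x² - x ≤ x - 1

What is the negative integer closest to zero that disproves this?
Testing negative integers from -1 downward:
x = -1: LHS = 3·(-1)² - (-1) = 4, RHS = (-1) - 1 = -2; 4 ≤ -2 — FAILS  ← closest negative counterexample to 0

Answer: x = -1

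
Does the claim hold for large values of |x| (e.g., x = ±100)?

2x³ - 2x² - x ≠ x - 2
x = 100: LHS = 2·100³ - 2·100² - 100 = 1979900, RHS = 100 - 2 = 98; 1979900 ≠ 98 — holds
x = -100: LHS = 2·(-100)³ - 2·(-100)² - (-100) = -2019900, RHS = (-100) - 2 = -102; -2019900 ≠ -102 — holds

Answer: Yes, holds for both x = 100 and x = -100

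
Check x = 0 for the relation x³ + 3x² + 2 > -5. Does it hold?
x = 0: LHS = 0³ + 3·0² + 2 = 2; 2 > -5 — holds

The relation is satisfied at x = 0.

Answer: Yes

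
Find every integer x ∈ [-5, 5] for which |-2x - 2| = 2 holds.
Holds for: {-2, 0}
Fails for: {-5, -4, -3, -1, 1, 2, 3, 4, 5}

Answer: {-2, 0}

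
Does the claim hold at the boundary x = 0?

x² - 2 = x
x = 0: LHS = 0² - 2 = -2; -2 = 0 — FAILS

The relation fails at x = 0, so x = 0 is a counterexample.

Answer: No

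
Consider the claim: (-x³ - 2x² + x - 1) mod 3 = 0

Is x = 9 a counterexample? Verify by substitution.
Substitute x = 9 into the relation:
x = 9: LHS = (-9³ - 2·9² + 9 - 1) mod 3 = (-883) mod 3 = 2; 2 = 0 — FAILS

Since the claim fails at x = 9, this value is a counterexample.

Answer: Yes, x = 9 is a counterexample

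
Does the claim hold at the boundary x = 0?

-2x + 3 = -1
x = 0: LHS = -2·0 + 3 = 3; 3 = -1 — FAILS

The relation fails at x = 0, so x = 0 is a counterexample.

Answer: No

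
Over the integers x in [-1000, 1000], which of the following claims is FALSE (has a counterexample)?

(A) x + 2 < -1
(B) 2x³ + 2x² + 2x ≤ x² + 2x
(A) x = 0: LHS = 0 + 2 = 2; 2 < -1 — FAILS
(B) x = 1: LHS = 2·1³ + 2·1² + 2·1 = 6, RHS = 1² + 2·1 = 3; 6 ≤ 3 — FAILS

Answer: Both A and B are false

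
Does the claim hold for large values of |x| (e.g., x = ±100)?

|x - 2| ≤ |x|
x = 100: LHS = |100 - 2| = |98| = 98, RHS = |100| = 100; 98 ≤ 100 — holds
x = -100: LHS = |(-100) - 2| = |-102| = 102, RHS = |-100| = 100; 102 ≤ 100 — FAILS

Answer: Partially: holds for x = 100, fails for x = -100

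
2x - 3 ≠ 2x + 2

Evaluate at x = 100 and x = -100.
x = 100: LHS = 2·100 - 3 = 197, RHS = 2·100 + 2 = 202; 197 ≠ 202 — holds
x = -100: LHS = 2·(-100) - 3 = -203, RHS = 2·(-100) + 2 = -198; -203 ≠ -198 — holds

Answer: Yes, holds for both x = 100 and x = -100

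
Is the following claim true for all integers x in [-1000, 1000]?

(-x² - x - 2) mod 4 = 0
The claim fails at x = 0:
x = 0: LHS = (-0² - 0 - 2) mod 4 = (-2) mod 4 = 2; 2 = 0 — FAILS

Because a single integer refutes it, the statement is false.

Answer: False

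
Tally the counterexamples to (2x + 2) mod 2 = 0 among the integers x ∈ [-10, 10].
For a polynomial with integer coefficients, its value mod 2 depends only on x mod 2, so it suffices to check one representative of each residue class, x = 0, 1:
x = 0: LHS = (2·0 + 2) mod 2 = 2 mod 2 = 0; 0 = 0 — holds
x = 1: LHS = (2·1 + 2) mod 2 = 4 mod 2 = 0; 0 = 0 — holds
The relation holds in every residue class, so the relation holds for every integer in [-10, 10].

No counterexample appears in that range.

Answer: 0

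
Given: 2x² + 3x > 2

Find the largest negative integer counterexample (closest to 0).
Testing negative integers from -1 downward:
x = -1: LHS = 2·(-1)² + 3·(-1) = -1; -1 > 2 — FAILS  ← closest negative counterexample to 0

Answer: x = -1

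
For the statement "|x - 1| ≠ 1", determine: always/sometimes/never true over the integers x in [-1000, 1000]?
Holds at x = 1: LHS = |1 - 1| = |0| = 0; 0 ≠ 1 — holds
Fails at x = 0: LHS = |0 - 1| = |-1| = 1; 1 ≠ 1 — FAILS
It is satisfied by some integers in the range but not all.

Answer: Sometimes true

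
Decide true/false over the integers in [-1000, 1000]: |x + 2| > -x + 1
The claim fails at x = -1:
x = -1: LHS = |(-1) + 2| = |1| = 1, RHS = -(-1) + 1 = 2; 1 > 2 — FAILS

Because a single integer refutes it, the statement is false.

Answer: False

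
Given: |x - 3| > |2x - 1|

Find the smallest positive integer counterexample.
Testing positive integers:
x = 1: LHS = |1 - 3| = |-2| = 2, RHS = |2·1 - 1| = |1| = 1; 2 > 1 — holds
x = 2: LHS = |2 - 3| = |-1| = 1, RHS = |2·2 - 1| = |3| = 3; 1 > 3 — FAILS  ← smallest positive counterexample

Answer: x = 2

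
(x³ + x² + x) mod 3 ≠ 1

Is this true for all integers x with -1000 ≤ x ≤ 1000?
For a polynomial with integer coefficients, its value mod 3 depends only on x mod 3, so it suffices to check one representative of each residue class, x = 0, 1, 2:
x = 0: LHS = (0³ + 0² + 0) mod 3 = 0 mod 3 = 0; 0 ≠ 1 — holds
x = 1: LHS = (1³ + 1² + 1) mod 3 = 3 mod 3 = 0; 0 ≠ 1 — holds
x = 2: LHS = (2³ + 2² + 2) mod 3 = 14 mod 3 = 2; 2 ≠ 1 — holds
The relation holds in every residue class, so the relation holds for every integer in [-1000, 1000].

No counterexample exists.

Answer: True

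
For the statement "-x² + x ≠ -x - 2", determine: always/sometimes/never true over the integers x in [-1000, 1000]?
Track d = LHS − RHS over the integers in [-1000, 1000]. Equality would need d = 0, but d changes sign only between consecutive integers, jumping over 0:
x = -1: LHS = -(-1)² + (-1) = -2, RHS = -(-1) - 2 = -1; -2 ≠ -1 — holds  (d = -1)
x = 0: LHS = -0² + 0 = 0, RHS = -0 - 2 = -2; 0 ≠ -2 — holds  (d = 2)
x = 2: LHS = -2² + 2 = -2, RHS = -2 - 2 = -4; -2 ≠ -4 — holds  (d = 2)
x = 3: LHS = -3² + 3 = -6, RHS = -3 - 2 = -5; -6 ≠ -5 — holds  (d = -1)
Away from these crossings d keeps a constant sign, and checking every integer in [-1000, 1000] confirms d ≠ 0 throughout. Hence the two sides are never equal, so the relation holds for every integer in [-1000, 1000].

No counterexample exists.

Answer: Always true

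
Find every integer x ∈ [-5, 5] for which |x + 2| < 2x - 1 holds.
Holds for: {4, 5}
Fails for: {-5, -4, -3, -2, -1, 0, 1, 2, 3}

Answer: {4, 5}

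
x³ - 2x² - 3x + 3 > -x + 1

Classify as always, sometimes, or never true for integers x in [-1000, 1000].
Holds at x = 0: LHS = 0³ - 2·0² - 3·0 + 3 = 3, RHS = -0 + 1 = 1; 3 > 1 — holds
Fails at x = 1: LHS = 1³ - 2·1² - 3·1 + 3 = -1, RHS = -1 + 1 = 0; -1 > 0 — FAILS
It is satisfied by some integers in the range but not all.

Answer: Sometimes true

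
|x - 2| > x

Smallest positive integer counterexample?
Testing positive integers:
x = 1: LHS = |1 - 2| = |-1| = 1; 1 > 1 — FAILS  ← smallest positive counterexample

Answer: x = 1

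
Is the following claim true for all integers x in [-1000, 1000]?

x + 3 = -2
The claim fails at x = 0:
x = 0: LHS = 0 + 3 = 3; 3 = -2 — FAILS

Because a single integer refutes it, the statement is false.

Answer: False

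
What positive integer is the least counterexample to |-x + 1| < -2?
Testing positive integers:
x = 1: LHS = |-1 + 1| = |0| = 0; 0 < -2 — FAILS  ← smallest positive counterexample

Answer: x = 1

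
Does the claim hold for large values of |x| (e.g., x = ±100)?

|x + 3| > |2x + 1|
x = 100: LHS = |100 + 3| = |103| = 103, RHS = |2·100 + 1| = |201| = 201; 103 > 201 — FAILS
x = -100: LHS = |(-100) + 3| = |-97| = 97, RHS = |2·(-100) + 1| = |-199| = 199; 97 > 199 — FAILS

Answer: No, fails for both x = 100 and x = -100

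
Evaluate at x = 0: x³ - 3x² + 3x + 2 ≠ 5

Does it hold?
x = 0: LHS = 0³ - 3·0² + 3·0 + 2 = 2; 2 ≠ 5 — holds

The relation is satisfied at x = 0.

Answer: Yes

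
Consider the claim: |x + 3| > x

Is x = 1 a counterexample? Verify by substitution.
Substitute x = 1 into the relation:
x = 1: LHS = |1 + 3| = |4| = 4; 4 > 1 — holds

The relation holds at x = 1, so it is not a counterexample.

Answer: No, x = 1 is not a counterexample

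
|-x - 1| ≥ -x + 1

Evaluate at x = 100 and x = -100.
x = 100: LHS = |-100 - 1| = |-101| = 101, RHS = -100 + 1 = -99; 101 ≥ -99 — holds
x = -100: LHS = |-(-100) - 1| = |99| = 99, RHS = -(-100) + 1 = 101; 99 ≥ 101 — FAILS

Answer: Partially: holds for x = 100, fails for x = -100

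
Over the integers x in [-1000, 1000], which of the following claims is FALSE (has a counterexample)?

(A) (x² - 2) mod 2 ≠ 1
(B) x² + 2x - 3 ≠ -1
(A) x = 1: LHS = (1² - 2) mod 2 = (-1) mod 2 = 1; 1 ≠ 1 — FAILS

(B) Track d = LHS − RHS over the integers in [-1000, 1000]. Equality would need d = 0, but d changes sign only between consecutive integers, jumping over 0:
x = -3: LHS = (-3)² + 2·(-3) - 3 = 0; 0 ≠ -1 — holds  (d = 1)
x = -2: LHS = (-2)² + 2·(-2) - 3 = -3; -3 ≠ -1 — holds  (d = -2)
x = 0: LHS = 0² + 2·0 - 3 = -3; -3 ≠ -1 — holds  (d = -2)
x = 1: LHS = 1² + 2·1 - 3 = 0; 0 ≠ -1 — holds  (d = 1)
Away from these crossings d keeps a constant sign, and checking every integer in [-1000, 1000] confirms d ≠ 0 throughout. Hence the two sides are never equal, so the relation holds for every integer in [-1000, 1000].

Only (A) has a counterexample.

Answer: A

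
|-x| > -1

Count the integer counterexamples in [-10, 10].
An absolute value is never negative, so the left side is ≥ 0 for every x, while the right side is -1. Tightest case in [-10, 10] is x = 0:
x = 0: LHS = |-0| = |0| = 0; 0 > -1 — holds
Hence LHS − RHS is never zero or negative, i.e. LHS > RHS throughout, so the relation holds for every integer in [-10, 10].

No counterexample appears in that range.

Answer: 0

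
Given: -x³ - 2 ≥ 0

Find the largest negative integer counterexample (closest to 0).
Testing negative integers from -1 downward:
x = -1: LHS = -(-1)³ - 2 = -1; -1 ≥ 0 — FAILS  ← closest negative counterexample to 0

Answer: x = -1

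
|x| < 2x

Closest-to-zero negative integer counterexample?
Testing negative integers from -1 downward:
x = -1: LHS = |-1| = 1, RHS = 2·(-1) = -2; 1 < -2 — FAILS  ← closest negative counterexample to 0

Answer: x = -1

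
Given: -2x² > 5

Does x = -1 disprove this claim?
Substitute x = -1 into the relation:
x = -1: LHS = -2·(-1)² = -2; -2 > 5 — FAILS

Since the claim fails at x = -1, this value is a counterexample.

Answer: Yes, x = -1 is a counterexample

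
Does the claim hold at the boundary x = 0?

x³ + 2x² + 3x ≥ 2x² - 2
x = 0: LHS = 0³ + 2·0² + 3·0 = 0, RHS = 2·0² - 2 = -2; 0 ≥ -2 — holds

The relation is satisfied at x = 0.

Answer: Yes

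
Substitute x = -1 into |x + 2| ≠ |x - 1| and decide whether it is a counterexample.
Substitute x = -1 into the relation:
x = -1: LHS = |(-1) + 2| = |1| = 1, RHS = |(-1) - 1| = |-2| = 2; 1 ≠ 2 — holds

The relation holds at x = -1, so it is not a counterexample.

Answer: No, x = -1 is not a counterexample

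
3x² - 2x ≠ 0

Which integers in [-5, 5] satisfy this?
Holds for: {-5, -4, -3, -2, -1, 1, 2, 3, 4, 5}
Fails for: {0}

Answer: {-5, -4, -3, -2, -1, 1, 2, 3, 4, 5}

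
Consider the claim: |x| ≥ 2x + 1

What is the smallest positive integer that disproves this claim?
Testing positive integers:
x = 1: LHS = |1| = 1, RHS = 2·1 + 1 = 3; 1 ≥ 3 — FAILS  ← smallest positive counterexample

Answer: x = 1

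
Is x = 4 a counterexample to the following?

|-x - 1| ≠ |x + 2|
Substitute x = 4 into the relation:
x = 4: LHS = |-4 - 1| = |-5| = 5, RHS = |4 + 2| = |6| = 6; 5 ≠ 6 — holds

The relation holds at x = 4, so it is not a counterexample.

Answer: No, x = 4 is not a counterexample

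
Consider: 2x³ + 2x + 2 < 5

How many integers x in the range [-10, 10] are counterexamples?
Counterexamples in [-10, 10]: {1, 2, 3, 4, 5, 6, 7, 8, 9, 10}.

Counting them gives 10 values.

Answer: 10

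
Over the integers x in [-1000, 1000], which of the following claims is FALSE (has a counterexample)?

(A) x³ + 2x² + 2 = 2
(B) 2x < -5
(A) x = 1: LHS = 1³ + 2·1² + 2 = 5; 5 = 2 — FAILS
(B) x = 0: LHS = 2·0 = 0; 0 < -5 — FAILS

Answer: Both A and B are false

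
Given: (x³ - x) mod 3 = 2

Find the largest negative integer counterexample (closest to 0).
Testing negative integers from -1 downward:
x = -1: LHS = ((-1)³ - (-1)) mod 3 = 0 mod 3 = 0; 0 = 2 — FAILS  ← closest negative counterexample to 0

Answer: x = -1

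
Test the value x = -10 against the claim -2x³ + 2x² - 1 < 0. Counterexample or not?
Substitute x = -10 into the relation:
x = -10: LHS = -2·(-10)³ + 2·(-10)² - 1 = 2199; 2199 < 0 — FAILS

Since the claim fails at x = -10, this value is a counterexample.

Answer: Yes, x = -10 is a counterexample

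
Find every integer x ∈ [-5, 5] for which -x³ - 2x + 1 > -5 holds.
Holds for: {-5, -4, -3, -2, -1, 0, 1}
Fails for: {2, 3, 4, 5}

Answer: {-5, -4, -3, -2, -1, 0, 1}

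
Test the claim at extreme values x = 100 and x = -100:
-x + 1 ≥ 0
x = 100: LHS = -100 + 1 = -99; -99 ≥ 0 — FAILS
x = -100: LHS = -(-100) + 1 = 101; 101 ≥ 0 — holds

Answer: Partially: fails for x = 100, holds for x = -100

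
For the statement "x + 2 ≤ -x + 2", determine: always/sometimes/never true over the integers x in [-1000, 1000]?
Holds at x = 0: LHS = 0 + 2 = 2, RHS = -0 + 2 = 2; 2 ≤ 2 — holds
Fails at x = 1: LHS = 1 + 2 = 3, RHS = -1 + 2 = 1; 3 ≤ 1 — FAILS
It is satisfied by some integers in the range but not all.

Answer: Sometimes true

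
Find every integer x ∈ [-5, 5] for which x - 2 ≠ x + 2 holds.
Over all integers in [-5, 5], LHS − RHS is always negative; it is closest to 0 at x = 0, where it equals -4:
x = 0: LHS = 0 - 2 = -2, RHS = 0 + 2 = 2; -2 ≠ 2 — holds
At the ends of the range:
x = -5: LHS = (-5) - 2 = -7, RHS = (-5) + 2 = -3; -7 ≠ -3 — holds
x = 5: LHS = 5 - 2 = 3, RHS = 5 + 2 = 7; 3 ≠ 7 — holds
Hence LHS − RHS is never 0, i.e. the two sides are never equal, so the relation holds for every integer in [-5, 5].

Answer: All integers in [-5, 5]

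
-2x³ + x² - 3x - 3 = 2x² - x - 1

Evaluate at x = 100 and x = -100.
x = 100: LHS = -2·100³ + 100² - 3·100 - 3 = -1990303, RHS = 2·100² - 100 - 1 = 19899; -1990303 = 19899 — FAILS
x = -100: LHS = -2·(-100)³ + (-100)² - 3·(-100) - 3 = 2010297, RHS = 2·(-100)² - (-100) - 1 = 20099; 2010297 = 20099 — FAILS

Answer: No, fails for both x = 100 and x = -100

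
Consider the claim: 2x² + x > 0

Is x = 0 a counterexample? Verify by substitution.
Substitute x = 0 into the relation:
x = 0: LHS = 2·0² + 0 = 0; 0 > 0 — FAILS

Since the claim fails at x = 0, this value is a counterexample.

Answer: Yes, x = 0 is a counterexample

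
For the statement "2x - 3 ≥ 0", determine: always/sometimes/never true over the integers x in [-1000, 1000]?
Holds at x = 2: LHS = 2·2 - 3 = 1; 1 ≥ 0 — holds
Fails at x = 0: LHS = 2·0 - 3 = -3; -3 ≥ 0 — FAILS
It is satisfied by some integers in the range but not all.

Answer: Sometimes true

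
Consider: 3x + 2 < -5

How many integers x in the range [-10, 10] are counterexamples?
Counterexamples in [-10, 10]: {-2, -1, 0, 1, 2, 3, 4, 5, 6, 7, 8, 9, 10}.

Counting them gives 13 values.

Answer: 13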